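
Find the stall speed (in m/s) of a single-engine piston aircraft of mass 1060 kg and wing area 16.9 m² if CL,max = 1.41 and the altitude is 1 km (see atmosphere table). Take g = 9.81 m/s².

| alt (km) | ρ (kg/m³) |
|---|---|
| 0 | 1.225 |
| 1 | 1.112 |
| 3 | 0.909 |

V_stall = 28 m/s

At 1 km, from the table: ρ = 1.112 kg/m³.
At stall, lift equals weight: L = W = m·g = 1060 × 9.81 = 10400 N.
From L = ½ρV²S·CL,max = W: V_stall = √(2W/(ρSCL,max)) = √(2·10400/(1.112·16.9·1.41))
V_stall = √784.9 = 28 m/s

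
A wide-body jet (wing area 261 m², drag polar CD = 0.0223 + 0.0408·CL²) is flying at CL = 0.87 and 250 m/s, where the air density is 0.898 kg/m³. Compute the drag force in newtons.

CD = 0.0223 + 0.0408 × 0.87² = 0.05318
D = ½ρv²S·CD = ½ × 0.898 × 250² × 261 × 0.05318 = 3.9×10^5 N

D = 3.9×10^5 N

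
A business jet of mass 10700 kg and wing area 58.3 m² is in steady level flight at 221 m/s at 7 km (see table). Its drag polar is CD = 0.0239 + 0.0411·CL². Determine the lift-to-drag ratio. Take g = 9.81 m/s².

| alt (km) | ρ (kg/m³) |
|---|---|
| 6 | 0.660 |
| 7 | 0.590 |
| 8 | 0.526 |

At 7 km, from the table: ρ = 0.590 kg/m³.
Level flight ⇒ L = W = m·g = 10700 × 9.81 = 1.0497×10^5 N.
q = ½ρv² = ½ × 0.59 × 221² = 14410 Pa.
CL = 2W/(ρv²S) = 2×1.0497×10^5/(0.59×221²×58.3) = 0.125.
CD = 0.0239 + 0.0411 × 0.125² = 0.02454.
L/D = CL/CD = 0.125 / 0.02454 = 5.09

L/D = 5.09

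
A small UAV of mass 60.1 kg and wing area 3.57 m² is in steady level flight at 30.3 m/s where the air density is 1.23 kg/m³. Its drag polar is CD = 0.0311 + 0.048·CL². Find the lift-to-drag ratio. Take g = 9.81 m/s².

Level flight ⇒ L = W = m·g = 60.1 × 9.81 = 589.58 N.
Dynamic pressure q = 0.5 × 1.23 × 30.3² = 564.6 Pa.
CL = 2W/(ρv²S) = 2×589.58/(1.23×30.3²×3.57) = 0.2925.
CD = 0.0311 + 0.048 × 0.2925² = 0.03521.
L/D = CL/CD = 0.2925 / 0.03521 = 8.31

L/D = 8.31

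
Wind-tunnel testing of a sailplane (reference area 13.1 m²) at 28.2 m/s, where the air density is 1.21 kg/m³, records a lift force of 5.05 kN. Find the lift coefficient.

CL = 0.801

From L = ½ρv²S·CL, rearranging gives CL = 2L/(ρv²S).
CL = 2 × 5050 / (1.21 × 28.2² × 13.1) = 0.801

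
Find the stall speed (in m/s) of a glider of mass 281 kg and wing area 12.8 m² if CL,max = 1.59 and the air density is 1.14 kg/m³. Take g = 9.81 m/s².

V_stall = 15.4 m/s

At stall, lift equals weight: L = W = m·g = 281 × 9.81 = 2757 N.
V_stall = √(2W/(ρ·S·CL,max)) = √(2 × 2757 / (1.14 × 12.8 × 1.59))
V_stall = √237.6 = 15.4 m/s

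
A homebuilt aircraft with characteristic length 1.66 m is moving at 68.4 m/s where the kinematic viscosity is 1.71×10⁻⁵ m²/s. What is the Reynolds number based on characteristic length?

Re = 6.64×10^6

Re = v·c/ν = 68.4 × 1.66 / (1.71×10⁻⁵) = 6.64×10^6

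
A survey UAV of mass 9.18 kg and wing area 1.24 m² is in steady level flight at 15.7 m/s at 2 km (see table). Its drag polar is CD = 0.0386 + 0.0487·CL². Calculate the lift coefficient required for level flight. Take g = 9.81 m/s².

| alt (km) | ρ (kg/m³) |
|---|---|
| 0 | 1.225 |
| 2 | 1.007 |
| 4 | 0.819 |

At 2 km, from the table: ρ = 1.007 kg/m³.
In steady level flight, lift balances weight: W = mg = 9.18 × 9.81 = 90.056 N.
q = ½ρv² = ½ × 1.007 × 15.7² = 124.1 Pa.
CL = 2W/(ρv²S) = 2×90.056/(1.007×15.7²×1.24) = 0.5852.

CL = 0.585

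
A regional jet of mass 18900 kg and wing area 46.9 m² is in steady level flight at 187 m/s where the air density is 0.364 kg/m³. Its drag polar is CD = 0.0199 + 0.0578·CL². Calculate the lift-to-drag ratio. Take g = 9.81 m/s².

Weight W = mg = 18900 × 9.81 = 1.8541×10^5 N; in level flight L = W.
Dynamic pressure q = 0.5 × 0.364 × 187² = 6364 Pa.
CL = 2W/(ρv²S) = 2×1.8541×10^5/(0.364×187²×46.9) = 0.6212.
CD = 0.0199 + 0.0578 × 0.6212² = 0.0422.
L/D = CL/CD = 0.6212 / 0.0422 = 14.7

L/D = 14.7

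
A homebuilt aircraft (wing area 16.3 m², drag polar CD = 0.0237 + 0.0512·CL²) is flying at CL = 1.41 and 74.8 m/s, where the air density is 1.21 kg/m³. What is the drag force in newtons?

D = 6920 N

CD = 0.0237 + 0.0512 × 1.41² = 0.1255
D = ½ρv²S·CD = ½ × 1.21 × 74.8² × 16.3 × 0.1255 = 6920 N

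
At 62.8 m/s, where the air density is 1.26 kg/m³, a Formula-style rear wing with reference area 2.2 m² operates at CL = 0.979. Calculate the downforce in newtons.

L = ½ρv²S·CL = ½ × 1.26 × 62.8² × 2.2 × 0.979 = 5350 N ≈ 5.35 kN

L = 5350 N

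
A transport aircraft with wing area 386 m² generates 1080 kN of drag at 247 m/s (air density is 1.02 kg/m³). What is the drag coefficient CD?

CD = 0.0899

From D = ½ρv²S·CD, rearranging gives CD = 2D/(ρv²S).
CD = 2 × 1.08×10^6 / (1.02 × 247² × 386) = 0.0899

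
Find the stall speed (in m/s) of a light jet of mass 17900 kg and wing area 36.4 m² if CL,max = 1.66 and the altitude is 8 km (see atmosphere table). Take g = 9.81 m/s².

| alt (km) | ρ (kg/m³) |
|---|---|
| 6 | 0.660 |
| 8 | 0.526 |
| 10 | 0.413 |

At 8 km, from the table: ρ = 0.526 kg/m³.
Weight W = mg = 17900 × 9.81 = 1.756×10^5 N.
V_stall = √(2W/(ρ·S·CL,max)) = √(2 × 1.756×10^5 / (0.526 × 36.4 × 1.66))
V_stall = √11050 = 105 m/s

V_stall = 105 m/s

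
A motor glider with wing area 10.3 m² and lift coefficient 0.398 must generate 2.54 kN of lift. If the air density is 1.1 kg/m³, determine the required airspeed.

v = 33.6 m/s

L = ½ρv²S·CL ⇒ v = √(2L/(ρ·S·CL))
v = √(2 × 2540 / (1.1 × 10.3 × 0.398)) = √1127 = 33.6 m/s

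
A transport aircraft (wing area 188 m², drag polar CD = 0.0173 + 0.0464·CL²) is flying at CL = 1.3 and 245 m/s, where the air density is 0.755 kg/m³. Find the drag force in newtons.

D = 4.08×10^5 N

CD = 0.0173 + 0.0464 × 1.3² = 0.09572
D = ½ρv²S·CD = ½ × 0.755 × 245² × 188 × 0.09572 = 4.08×10^5 N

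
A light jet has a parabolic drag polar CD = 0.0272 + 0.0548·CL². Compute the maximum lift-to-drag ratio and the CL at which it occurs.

For CD = CD0 + K·CL², (L/D)max occurs at CL* = √(CD0/K) and equals 1/(2√(K·CD0)).
(L/D)max = 1/(2√(0.0548 × 0.0272)) = 1/(2 × 0.03861) = 13
CL* = √(0.0272/0.0548) = 0.705

(L/D)max = 13, at CL = 0.705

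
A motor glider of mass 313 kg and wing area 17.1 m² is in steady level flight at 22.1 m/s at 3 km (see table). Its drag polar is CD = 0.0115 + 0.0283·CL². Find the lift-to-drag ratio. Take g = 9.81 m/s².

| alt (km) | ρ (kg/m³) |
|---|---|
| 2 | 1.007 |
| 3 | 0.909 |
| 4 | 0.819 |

L/D = 26.9

At 3 km, from the table: ρ = 0.909 kg/m³.
Weight W = mg = 313 × 9.81 = 3070.5 N; in level flight L = W.
Dynamic pressure q = 0.5 × 0.909 × 22.1² = 222 Pa.
Required CL = L/(qS) = 3070.5/(222·17.1) = 0.8089.
CD = 0.0115 + 0.0283 × 0.8089² = 0.03002.
L/D = CL/CD = 0.8089 / 0.03002 = 26.9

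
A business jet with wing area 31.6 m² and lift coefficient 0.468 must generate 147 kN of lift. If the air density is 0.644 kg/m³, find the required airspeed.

L = ½ρv²S·CL ⇒ v = √(2L/(ρ·S·CL))
v = √(2 × 1.47×10^5 / (0.644 × 31.6 × 0.468)) = √30870 = 176 m/s

v = 176 m/s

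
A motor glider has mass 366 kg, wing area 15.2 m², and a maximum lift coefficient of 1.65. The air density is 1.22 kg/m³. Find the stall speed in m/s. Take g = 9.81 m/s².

Stall occurs when L = W at CL,max. W = mg = 366 × 9.81 = 3590 N.
V_stall = √(2W/(ρ·S·CL,max)) = √(2 × 3590 / (1.22 × 15.2 × 1.65))
V_stall = √234.7 = 15.3 m/s

V_stall = 15.3 m/s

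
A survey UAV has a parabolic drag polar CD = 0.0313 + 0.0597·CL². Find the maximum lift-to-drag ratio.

For CD = CD0 + K·CL², (L/D)max occurs at CL* = √(CD0/K) and equals 1/(2√(K·CD0)).
(L/D)max = 1/(2√(0.0597 × 0.0313)) = 1/(2 × 0.04323) = 11.6

(L/D)max = 11.6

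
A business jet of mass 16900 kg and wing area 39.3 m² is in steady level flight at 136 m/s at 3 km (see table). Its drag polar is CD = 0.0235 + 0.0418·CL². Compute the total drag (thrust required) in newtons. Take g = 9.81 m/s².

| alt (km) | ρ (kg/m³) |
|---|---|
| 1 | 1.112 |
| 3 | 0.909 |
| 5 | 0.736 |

D = 11200 N

At 3 km, from the table: ρ = 0.909 kg/m³.
In steady level flight, lift balances weight: W = mg = 16900 × 9.81 = 1.6579×10^5 N.
Dynamic pressure q = 0.5 × 0.909 × 136² = 8406 Pa.
CL = 2W/(ρv²S) = 2×1.6579×10^5/(0.909×136²×39.3) = 0.5018.
CD = 0.0235 + 0.0418 × 0.5018² = 0.03403.
D = q·S·CD = 8406 × 39.3 × 0.03403 = 11240 N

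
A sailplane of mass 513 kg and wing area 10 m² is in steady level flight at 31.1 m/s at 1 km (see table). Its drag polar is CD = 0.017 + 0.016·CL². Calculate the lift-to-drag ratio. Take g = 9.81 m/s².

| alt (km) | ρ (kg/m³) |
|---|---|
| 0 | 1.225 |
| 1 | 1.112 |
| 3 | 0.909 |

At 1 km, from the table: ρ = 1.112 kg/m³.
Weight W = mg = 513 × 9.81 = 5032.5 N; in level flight L = W.
q = ½ρv² = ½ × 1.112 × 31.1² = 537.8 Pa.
CL = W/(q·S) = 5032.5 / (537.8 × 10) = 0.9358.
CD = 0.017 + 0.016 × 0.9358² = 0.03101.
L/D = CL/CD = 0.9358 / 0.03101 = 30.2

L/D = 30.2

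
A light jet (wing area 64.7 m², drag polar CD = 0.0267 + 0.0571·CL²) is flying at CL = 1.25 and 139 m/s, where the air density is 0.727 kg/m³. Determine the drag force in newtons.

D = 52700 N

CD = 0.0267 + 0.0571 × 1.25² = 0.1159
D = ½ρv²S·CD = ½ × 0.727 × 139² × 64.7 × 0.1159 = 52700 N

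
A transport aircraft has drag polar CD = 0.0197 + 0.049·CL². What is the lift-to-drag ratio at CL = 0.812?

L/D = 15.6

CD = 0.0197 + 0.049 × 0.812² = 0.05201
L/D = CL/CD = 0.812 / 0.05201 = 15.6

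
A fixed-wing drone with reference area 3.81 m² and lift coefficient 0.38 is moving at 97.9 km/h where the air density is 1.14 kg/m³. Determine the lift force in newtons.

Convert speed: v = 97.9 km/h ÷ 3.6 = 27.19 m/s.
L = ½ρv²S·CL = ½ × 1.14 × 27.19² × 3.81 × 0.38 = 610 N

L = 610 N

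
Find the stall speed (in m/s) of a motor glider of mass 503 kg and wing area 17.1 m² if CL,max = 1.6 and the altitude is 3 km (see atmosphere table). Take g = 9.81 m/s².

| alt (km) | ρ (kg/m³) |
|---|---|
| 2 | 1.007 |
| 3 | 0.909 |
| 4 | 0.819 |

At 3 km, from the table: ρ = 0.909 kg/m³.
At stall, lift equals weight: L = W = m·g = 503 × 9.81 = 4934 N.
From L = ½ρV²S·CL,max = W: V_stall = √(2W/(ρSCL,max)) = √(2·4934/(0.909·17.1·1.6))
V_stall = √396.8 = 19.9 m/s

V_stall = 19.9 m/s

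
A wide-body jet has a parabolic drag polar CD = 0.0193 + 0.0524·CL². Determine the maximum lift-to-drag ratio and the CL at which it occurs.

For CD = CD0 + K·CL², (L/D)max occurs at CL* = √(CD0/K) and equals 1/(2√(K·CD0)).
(L/D)max = 1/(2√(0.0524 × 0.0193)) = 1/(2 × 0.0318) = 15.7
CL* = √(0.0193/0.0524) = 0.607

(L/D)max = 15.7, at CL = 0.607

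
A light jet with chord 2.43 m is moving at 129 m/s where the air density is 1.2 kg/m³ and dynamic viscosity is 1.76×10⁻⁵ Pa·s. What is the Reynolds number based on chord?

Re = 2.14×10^7

Re = ρ·v·c/μ = 1.2 × 129 × 2.43 / (1.76×10⁻⁵) = 2.14×10^7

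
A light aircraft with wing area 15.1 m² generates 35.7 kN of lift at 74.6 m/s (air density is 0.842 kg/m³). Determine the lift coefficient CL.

CL = 1.01

From L = ½ρv²S·CL, rearranging gives CL = 2L/(ρv²S).
CL = 2 × 35700 / (0.842 × 74.6² × 15.1) = 1.01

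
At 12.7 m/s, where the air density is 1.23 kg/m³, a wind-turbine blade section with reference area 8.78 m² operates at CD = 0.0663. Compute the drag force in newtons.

D = 57.7 N

Dynamic pressure q = ½ρv² = ½ × 1.23 × 12.7² = 99.19 Pa.
D = q·S·CD = 99.19 × 8.78 × 0.0663 = 57.7 N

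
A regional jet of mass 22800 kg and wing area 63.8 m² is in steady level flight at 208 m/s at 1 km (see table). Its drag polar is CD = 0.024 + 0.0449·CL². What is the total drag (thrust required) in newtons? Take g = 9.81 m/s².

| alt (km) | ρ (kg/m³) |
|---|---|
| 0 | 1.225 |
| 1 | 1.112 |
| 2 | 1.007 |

At 1 km, from the table: ρ = 1.112 kg/m³.
Weight W = mg = 22800 × 9.81 = 2.2367×10^5 N; in level flight L = W.
q = ½ρv² = ½ × 1.112 × 208² = 24050 Pa.
Required CL = L/(qS) = 2.2367×10^5/(24050·63.8) = 0.1457.
CD = 0.024 + 0.0449 × 0.1457² = 0.02495.
D = q·S·CD = 24050 × 63.8 × 0.02495 = 38300 N

D = 38300 N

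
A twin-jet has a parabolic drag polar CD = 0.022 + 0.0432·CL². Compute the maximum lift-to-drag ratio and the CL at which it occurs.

(L/D)max = 16.2, at CL = 0.714

For CD = CD0 + K·CL², (L/D)max occurs at CL* = √(CD0/K) and equals 1/(2√(K·CD0)).
(L/D)max = 1/(2√(0.0432 × 0.022)) = 1/(2 × 0.03083) = 16.2
CL* = √(0.022/0.0432) = 0.714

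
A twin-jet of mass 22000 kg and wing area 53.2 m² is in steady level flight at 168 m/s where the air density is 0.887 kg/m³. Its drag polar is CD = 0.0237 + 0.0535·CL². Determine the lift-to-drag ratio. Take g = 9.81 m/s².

L/D = 11.1

Level flight ⇒ L = W = m·g = 22000 × 9.81 = 2.1582×10^5 N.
Dynamic pressure q = 0.5 × 0.887 × 168² = 12520 Pa.
CL = W/(q·S) = 2.1582×10^5 / (12520 × 53.2) = 0.3241.
CD = 0.0237 + 0.0535 × 0.3241² = 0.02932.
L/D = CL/CD = 0.3241 / 0.02932 = 11.1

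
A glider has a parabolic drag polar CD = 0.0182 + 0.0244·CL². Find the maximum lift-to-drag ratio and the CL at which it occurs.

For CD = CD0 + K·CL², (L/D)max occurs at CL* = √(CD0/K) and equals 1/(2√(K·CD0)).
(L/D)max = 1/(2√(0.0244 × 0.0182)) = 1/(2 × 0.02107) = 23.7
CL* = √(0.0182/0.0244) = 0.864

(L/D)max = 23.7, at CL = 0.864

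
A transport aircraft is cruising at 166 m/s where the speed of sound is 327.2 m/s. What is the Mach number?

M = v/a = 166 / 327.2 = 0.507

M = 0.507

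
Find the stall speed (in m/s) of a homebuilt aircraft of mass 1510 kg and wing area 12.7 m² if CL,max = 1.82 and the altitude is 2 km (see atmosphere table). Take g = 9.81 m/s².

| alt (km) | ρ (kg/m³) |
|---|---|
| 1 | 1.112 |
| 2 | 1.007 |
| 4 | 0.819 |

At 2 km, from the table: ρ = 1.007 kg/m³.
Stall occurs when L = W at CL,max. W = mg = 1510 × 9.81 = 14810 N.
From L = ½ρV²S·CL,max = W: V_stall = √(2W/(ρSCL,max)) = √(2·14810/(1.007·12.7·1.82))
V_stall = √1273 = 35.7 m/s

V_stall = 35.7 m/s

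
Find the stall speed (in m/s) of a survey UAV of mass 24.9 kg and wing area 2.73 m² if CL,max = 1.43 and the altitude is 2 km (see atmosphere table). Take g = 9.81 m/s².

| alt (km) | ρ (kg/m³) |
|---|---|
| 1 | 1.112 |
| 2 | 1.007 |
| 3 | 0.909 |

V_stall = 11.1 m/s

At 2 km, from the table: ρ = 1.007 kg/m³.
Weight W = mg = 24.9 × 9.81 = 244.3 N.
From L = ½ρV²S·CL,max = W: V_stall = √(2W/(ρSCL,max)) = √(2·244.3/(1.007·2.73·1.43))
V_stall = √124.3 = 11.1 m/s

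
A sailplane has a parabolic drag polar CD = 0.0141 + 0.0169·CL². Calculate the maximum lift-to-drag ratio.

For CD = CD0 + K·CL², (L/D)max occurs at CL* = √(CD0/K) and equals 1/(2√(K·CD0)).
(L/D)max = 1/(2√(0.0169 × 0.0141)) = 1/(2 × 0.01544) = 32.4

(L/D)max = 32.4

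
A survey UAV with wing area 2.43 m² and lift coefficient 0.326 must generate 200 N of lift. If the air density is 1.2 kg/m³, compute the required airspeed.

v = 20.5 m/s

L = ½ρv²S·CL ⇒ v = √(2L/(ρ·S·CL))
v = √(2 × 200 / (1.2 × 2.43 × 0.326)) = √420.8 = 20.5 m/s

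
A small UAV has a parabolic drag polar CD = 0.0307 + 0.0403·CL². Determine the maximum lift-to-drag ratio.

For CD = CD0 + K·CL², (L/D)max occurs at CL* = √(CD0/K) and equals 1/(2√(K·CD0)).
(L/D)max = 1/(2√(0.0403 × 0.0307)) = 1/(2 × 0.03517) = 14.2

(L/D)max = 14.2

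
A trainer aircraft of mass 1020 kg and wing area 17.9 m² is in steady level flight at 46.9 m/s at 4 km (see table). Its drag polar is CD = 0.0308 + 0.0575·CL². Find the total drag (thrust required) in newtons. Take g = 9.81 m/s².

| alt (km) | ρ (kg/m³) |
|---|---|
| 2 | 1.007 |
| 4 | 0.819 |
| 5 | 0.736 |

D = 854 N

At 4 km, from the table: ρ = 0.819 kg/m³.
Level flight ⇒ L = W = m·g = 1020 × 9.81 = 10006 N.
Dynamic pressure q = 0.5 × 0.819 × 46.9² = 900.7 Pa.
CL = 2W/(ρv²S) = 2×10006/(0.819×46.9²×17.9) = 0.6206.
CD = 0.0308 + 0.0575 × 0.6206² = 0.05295.
D = q·S·CD = 900.7 × 17.9 × 0.05295 = 853.7 N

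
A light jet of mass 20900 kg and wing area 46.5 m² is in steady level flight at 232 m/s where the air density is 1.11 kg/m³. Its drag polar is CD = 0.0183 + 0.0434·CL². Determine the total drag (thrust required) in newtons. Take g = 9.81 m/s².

Level flight ⇒ L = W = m·g = 20900 × 9.81 = 2.0503×10^5 N.
Dynamic pressure q = 0.5 × 1.11 × 232² = 29870 Pa.
CL = 2W/(ρv²S) = 2×2.0503×10^5/(1.11×232²×46.5) = 0.1476.
CD = 0.0183 + 0.0434 × 0.1476² = 0.01925.
D = q·S·CD = 29870 × 46.5 × 0.01925 = 26730 N

D = 26700 N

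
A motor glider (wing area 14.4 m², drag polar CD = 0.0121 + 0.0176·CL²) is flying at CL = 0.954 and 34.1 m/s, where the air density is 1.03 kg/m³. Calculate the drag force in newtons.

D = 242 N

CD = 0.0121 + 0.0176 × 0.954² = 0.02812
D = ½ρv²S·CD = ½ × 1.03 × 34.1² × 14.4 × 0.02812 = 242 N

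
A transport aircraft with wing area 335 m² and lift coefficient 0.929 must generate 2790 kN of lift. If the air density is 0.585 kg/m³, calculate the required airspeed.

v = 175 m/s

L = ½ρv²S·CL ⇒ v = √(2L/(ρ·S·CL))
v = √(2 × 2.79×10^6 / (0.585 × 335 × 0.929)) = √30650 = 175 m/s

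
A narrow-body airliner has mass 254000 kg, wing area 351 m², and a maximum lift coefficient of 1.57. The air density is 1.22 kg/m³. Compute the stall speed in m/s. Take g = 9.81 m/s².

Weight W = mg = 254000 × 9.81 = 2.492×10^6 N.
From L = ½ρV²S·CL,max = W: V_stall = √(2W/(ρSCL,max)) = √(2·2.492×10^6/(1.22·351·1.57))
V_stall = √7413 = 86.1 m/s

V_stall = 86.1 m/s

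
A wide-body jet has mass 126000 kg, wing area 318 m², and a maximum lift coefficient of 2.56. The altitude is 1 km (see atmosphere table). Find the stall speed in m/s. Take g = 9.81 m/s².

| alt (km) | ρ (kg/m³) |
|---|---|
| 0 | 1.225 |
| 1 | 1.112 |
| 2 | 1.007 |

At 1 km, from the table: ρ = 1.112 kg/m³.
At stall, lift equals weight: L = W = m·g = 126000 × 9.81 = 1.236×10^6 N.
V_stall = √(2W/(ρ·S·CL,max)) = √(2 × 1.236×10^6 / (1.112 × 318 × 2.56))
V_stall = √2731 = 52.3 m/s

V_stall = 52.3 m/s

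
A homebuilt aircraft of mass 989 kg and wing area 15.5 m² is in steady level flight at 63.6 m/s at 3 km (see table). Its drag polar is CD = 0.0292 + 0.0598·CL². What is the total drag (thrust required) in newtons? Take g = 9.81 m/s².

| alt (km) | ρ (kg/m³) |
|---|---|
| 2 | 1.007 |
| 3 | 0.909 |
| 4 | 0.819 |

At 3 km, from the table: ρ = 0.909 kg/m³.
Weight W = mg = 989 × 9.81 = 9702.1 N; in level flight L = W.
Dynamic pressure q = 0.5 × 0.909 × 63.6² = 1838 Pa.
Required CL = L/(qS) = 9702.1/(1838·15.5) = 0.3405.
CD = 0.0292 + 0.0598 × 0.3405² = 0.03613.
D = q·S·CD = 1838 × 15.5 × 0.03613 = 1030 N

D = 1030 N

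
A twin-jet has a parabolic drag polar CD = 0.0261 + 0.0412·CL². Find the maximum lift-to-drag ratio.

(L/D)max = 15.2

For CD = CD0 + K·CL², (L/D)max occurs at CL* = √(CD0/K) and equals 1/(2√(K·CD0)).
(L/D)max = 1/(2√(0.0412 × 0.0261)) = 1/(2 × 0.03279) = 15.2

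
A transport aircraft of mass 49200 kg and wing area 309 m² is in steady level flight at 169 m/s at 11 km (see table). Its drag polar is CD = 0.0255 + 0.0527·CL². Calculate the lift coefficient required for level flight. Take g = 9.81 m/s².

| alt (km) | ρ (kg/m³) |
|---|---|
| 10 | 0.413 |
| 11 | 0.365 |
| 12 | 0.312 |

At 11 km, from the table: ρ = 0.365 kg/m³.
Weight W = mg = 49200 × 9.81 = 4.8265×10^5 N; in level flight L = W.
q = ½ρv² = ½ × 0.365 × 169² = 5212 Pa.
CL = 2W/(ρv²S) = 2×4.8265×10^5/(0.365×169²×309) = 0.2997.

CL = 0.3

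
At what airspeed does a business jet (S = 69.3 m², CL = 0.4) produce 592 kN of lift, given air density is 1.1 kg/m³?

v = 197 m/s

L = ½ρv²S·CL ⇒ v = √(2L/(ρ·S·CL))
v = √(2 × 5.92×10^5 / (1.1 × 69.3 × 0.4)) = √38830 = 197 m/s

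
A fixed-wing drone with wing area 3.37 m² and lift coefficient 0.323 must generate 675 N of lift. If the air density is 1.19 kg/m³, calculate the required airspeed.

v = 32.3 m/s

L = ½ρv²S·CL ⇒ v = √(2L/(ρ·S·CL))
v = √(2 × 675 / (1.19 × 3.37 × 0.323)) = √1042 = 32.3 m/s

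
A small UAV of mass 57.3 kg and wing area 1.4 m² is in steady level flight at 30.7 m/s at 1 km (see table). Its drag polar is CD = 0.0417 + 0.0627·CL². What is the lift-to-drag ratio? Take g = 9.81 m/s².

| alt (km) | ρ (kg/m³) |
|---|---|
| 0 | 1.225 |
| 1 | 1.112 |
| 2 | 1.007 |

At 1 km, from the table: ρ = 1.112 kg/m³.
Level flight ⇒ L = W = m·g = 57.3 × 9.81 = 562.11 N.
Dynamic pressure q = 0.5 × 1.112 × 30.7² = 524 Pa.
Required CL = L/(qS) = 562.11/(524·1.4) = 0.7662.
CD = 0.0417 + 0.0627 × 0.7662² = 0.07851.
L/D = CL/CD = 0.7662 / 0.07851 = 9.76

L/D = 9.76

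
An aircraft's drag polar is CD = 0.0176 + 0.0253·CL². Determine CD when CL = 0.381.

CD = 0.0213

CD = 0.0176 + 0.0253 × 0.381² = 0.0176 + 0.003673 = 0.0213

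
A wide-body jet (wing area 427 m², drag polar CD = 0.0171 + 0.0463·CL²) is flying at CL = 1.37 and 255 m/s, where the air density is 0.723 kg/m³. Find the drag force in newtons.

CD = 0.0171 + 0.0463 × 1.37² = 0.104
D = ½ρv²S·CD = ½ × 0.723 × 255² × 427 × 0.104 = 1.04×10^6 N

D = 1.04×10^6 N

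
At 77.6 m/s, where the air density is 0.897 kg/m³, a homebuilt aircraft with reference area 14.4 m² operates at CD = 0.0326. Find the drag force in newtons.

D = 1270 N

Dynamic pressure q = ½ρv² = ½ × 0.897 × 77.6² = 2701 Pa.
D = q·S·CD = 2701 × 14.4 × 0.0326 = 1270 N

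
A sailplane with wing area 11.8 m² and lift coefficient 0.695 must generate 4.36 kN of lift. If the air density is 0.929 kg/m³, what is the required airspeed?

v = 33.8 m/s

L = ½ρv²S·CL ⇒ v = √(2L/(ρ·S·CL))
v = √(2 × 4360 / (0.929 × 11.8 × 0.695)) = √1145 = 33.8 m/s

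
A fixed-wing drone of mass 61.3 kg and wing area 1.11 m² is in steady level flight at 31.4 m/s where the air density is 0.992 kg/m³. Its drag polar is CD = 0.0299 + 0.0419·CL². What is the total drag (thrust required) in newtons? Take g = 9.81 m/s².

Weight W = mg = 61.3 × 9.81 = 601.35 N; in level flight L = W.
Dynamic pressure q = 0.5 × 0.992 × 31.4² = 489 Pa.
Required CL = L/(qS) = 601.35/(489·1.11) = 1.108.
CD = 0.0299 + 0.0419 × 1.108² = 0.08132.
D = q·S·CD = 489 × 1.11 × 0.08132 = 44.14 N

D = 44.1 N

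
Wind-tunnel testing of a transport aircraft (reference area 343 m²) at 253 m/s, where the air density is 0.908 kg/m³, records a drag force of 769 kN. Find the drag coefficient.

From D = ½ρv²S·CD, rearranging gives CD = 2D/(ρv²S).
CD = 2 × 7.69×10^5 / (0.908 × 253² × 343) = 0.0771

CD = 0.0771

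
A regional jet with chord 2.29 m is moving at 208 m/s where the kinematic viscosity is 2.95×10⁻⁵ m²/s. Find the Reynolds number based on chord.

Re = v·c/ν = 208 × 2.29 / (2.95×10⁻⁵) = 1.61×10^7

Re = 1.61×10^7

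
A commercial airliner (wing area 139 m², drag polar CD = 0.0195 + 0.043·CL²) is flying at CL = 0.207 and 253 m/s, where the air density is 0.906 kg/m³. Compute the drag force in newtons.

CD = 0.0195 + 0.043 × 0.207² = 0.02134
D = ½ρv²S·CD = ½ × 0.906 × 253² × 139 × 0.02134 = 86000 N

D = 86000 N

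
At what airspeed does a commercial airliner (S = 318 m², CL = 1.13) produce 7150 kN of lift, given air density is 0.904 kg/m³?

v = 210 m/s

L = ½ρv²S·CL ⇒ v = √(2L/(ρ·S·CL))
v = √(2 × 7.15×10^6 / (0.904 × 318 × 1.13)) = √44020 = 210 m/s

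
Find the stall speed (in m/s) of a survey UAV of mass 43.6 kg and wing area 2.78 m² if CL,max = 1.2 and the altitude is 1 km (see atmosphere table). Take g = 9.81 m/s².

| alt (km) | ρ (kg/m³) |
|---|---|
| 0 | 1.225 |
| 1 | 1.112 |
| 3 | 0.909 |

V_stall = 15.2 m/s

At 1 km, from the table: ρ = 1.112 kg/m³.
Stall occurs when L = W at CL,max. W = mg = 43.6 × 9.81 = 427.7 N.
From L = ½ρV²S·CL,max = W: V_stall = √(2W/(ρSCL,max)) = √(2·427.7/(1.112·2.78·1.2))
V_stall = √230.6 = 15.2 m/s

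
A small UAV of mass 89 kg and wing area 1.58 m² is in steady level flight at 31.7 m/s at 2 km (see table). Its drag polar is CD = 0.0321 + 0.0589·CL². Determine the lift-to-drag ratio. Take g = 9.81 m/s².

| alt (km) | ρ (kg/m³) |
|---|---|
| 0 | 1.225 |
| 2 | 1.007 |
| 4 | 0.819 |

L/D = 10.7

At 2 km, from the table: ρ = 1.007 kg/m³.
Level flight ⇒ L = W = m·g = 89 × 9.81 = 873.09 N.
Dynamic pressure q = 0.5 × 1.007 × 31.7² = 506 Pa.
CL = W/(q·S) = 873.09 / (506 × 1.58) = 1.092.
CD = 0.0321 + 0.0589 × 1.092² = 0.1024.
L/D = CL/CD = 1.092 / 0.1024 = 10.7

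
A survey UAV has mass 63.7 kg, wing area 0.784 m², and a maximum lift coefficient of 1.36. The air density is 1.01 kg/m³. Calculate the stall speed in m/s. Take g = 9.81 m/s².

Stall occurs when L = W at CL,max. W = mg = 63.7 × 9.81 = 624.9 N.
From L = ½ρV²S·CL,max = W: V_stall = √(2W/(ρSCL,max)) = √(2·624.9/(1.01·0.784·1.36))
V_stall = √1161 = 34.1 m/s

V_stall = 34.1 m/s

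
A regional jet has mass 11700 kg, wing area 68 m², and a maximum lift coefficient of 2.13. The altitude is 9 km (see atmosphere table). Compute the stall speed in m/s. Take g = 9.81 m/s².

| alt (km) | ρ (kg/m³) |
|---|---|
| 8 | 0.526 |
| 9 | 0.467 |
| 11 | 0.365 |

V_stall = 58.3 m/s

At 9 km, from the table: ρ = 0.467 kg/m³.
Stall occurs when L = W at CL,max. W = mg = 11700 × 9.81 = 1.148×10^5 N.
V_stall = √(2W/(ρ·S·CL,max)) = √(2 × 1.148×10^5 / (0.467 × 68 × 2.13))
V_stall = √3394 = 58.3 m/s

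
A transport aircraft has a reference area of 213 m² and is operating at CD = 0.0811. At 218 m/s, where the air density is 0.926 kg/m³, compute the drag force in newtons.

D = ½ρv²S·CD = ½ × 0.926 × 218² × 213 × 0.0811 = 3.8×10^5 N ≈ 380 kN

D = 3.8×10^5 N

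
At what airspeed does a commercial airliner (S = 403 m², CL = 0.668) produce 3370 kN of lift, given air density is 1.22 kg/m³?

L = ½ρv²S·CL ⇒ v = √(2L/(ρ·S·CL))
v = √(2 × 3.37×10^6 / (1.22 × 403 × 0.668)) = √20520 = 143 m/s

v = 143 m/s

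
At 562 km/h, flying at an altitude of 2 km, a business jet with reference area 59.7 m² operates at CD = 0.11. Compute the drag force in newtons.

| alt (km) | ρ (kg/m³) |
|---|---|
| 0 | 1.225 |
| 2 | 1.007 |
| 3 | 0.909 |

At 2 km, from the table: ρ = 1.007 kg/m³.
Convert speed: v = 562 km/h ÷ 3.6 = 156.1 m/s.
Dynamic pressure q = ½ρv² = ½ × 1.007 × 156.1² = 12270 Pa.
D = q·S·CD = 12270 × 59.7 × 0.11 = 80600 N ≈ 80.6 kN

D = 80600 N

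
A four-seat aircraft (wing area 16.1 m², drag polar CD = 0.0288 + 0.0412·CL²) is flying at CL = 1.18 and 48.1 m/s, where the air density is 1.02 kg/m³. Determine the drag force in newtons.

D = 1640 N

CD = 0.0288 + 0.0412 × 1.18² = 0.08617
D = ½ρv²S·CD = ½ × 1.02 × 48.1² × 16.1 × 0.08617 = 1640 N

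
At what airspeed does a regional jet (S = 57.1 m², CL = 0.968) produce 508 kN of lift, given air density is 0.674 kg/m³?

v = 165 m/s

L = ½ρv²S·CL ⇒ v = √(2L/(ρ·S·CL))
v = √(2 × 5.08×10^5 / (0.674 × 57.1 × 0.968)) = √27270 = 165 m/s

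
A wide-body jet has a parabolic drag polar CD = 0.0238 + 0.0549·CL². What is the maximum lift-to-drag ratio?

For CD = CD0 + K·CL², (L/D)max occurs at CL* = √(CD0/K) and equals 1/(2√(K·CD0)).
(L/D)max = 1/(2√(0.0549 × 0.0238)) = 1/(2 × 0.03615) = 13.8

(L/D)max = 13.8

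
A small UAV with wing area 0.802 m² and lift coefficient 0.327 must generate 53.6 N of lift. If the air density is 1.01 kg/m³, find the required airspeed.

L = ½ρv²S·CL ⇒ v = √(2L/(ρ·S·CL))
v = √(2 × 53.6 / (1.01 × 0.802 × 0.327)) = √404.7 = 20.1 m/s

v = 20.1 m/s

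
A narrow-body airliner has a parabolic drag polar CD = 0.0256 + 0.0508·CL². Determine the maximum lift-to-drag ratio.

(L/D)max = 13.9

For CD = CD0 + K·CL², (L/D)max occurs at CL* = √(CD0/K) and equals 1/(2√(K·CD0)).
(L/D)max = 1/(2√(0.0508 × 0.0256)) = 1/(2 × 0.03606) = 13.9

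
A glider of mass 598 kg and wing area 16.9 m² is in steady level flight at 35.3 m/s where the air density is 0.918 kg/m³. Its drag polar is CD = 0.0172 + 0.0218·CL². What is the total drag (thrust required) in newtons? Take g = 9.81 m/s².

D = 244 N

In steady level flight, lift balances weight: W = mg = 598 × 9.81 = 5866.4 N.
q = ½ρv² = ½ × 0.918 × 35.3² = 572 Pa.
Required CL = L/(qS) = 5866.4/(572·16.9) = 0.6069.
CD = 0.0172 + 0.0218 × 0.6069² = 0.02523.
D = q·S·CD = 572 × 16.9 × 0.02523 = 243.9 N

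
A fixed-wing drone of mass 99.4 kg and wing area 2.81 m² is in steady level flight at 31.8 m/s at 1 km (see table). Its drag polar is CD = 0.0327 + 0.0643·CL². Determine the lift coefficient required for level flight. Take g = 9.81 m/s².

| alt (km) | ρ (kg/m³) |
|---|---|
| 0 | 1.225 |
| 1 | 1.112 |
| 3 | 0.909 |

CL = 0.617

At 1 km, from the table: ρ = 1.112 kg/m³.
Level flight ⇒ L = W = m·g = 99.4 × 9.81 = 975.11 N.
Dynamic pressure q = 0.5 × 1.112 × 31.8² = 562.2 Pa.
CL = W/(q·S) = 975.11 / (562.2 × 2.81) = 0.6172.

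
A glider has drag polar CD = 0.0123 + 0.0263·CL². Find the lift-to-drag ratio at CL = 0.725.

CD = 0.0123 + 0.0263 × 0.725² = 0.02612
L/D = CL/CD = 0.725 / 0.02612 = 27.8

L/D = 27.8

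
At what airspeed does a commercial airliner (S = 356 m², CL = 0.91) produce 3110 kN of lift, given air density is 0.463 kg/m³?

v = 204 m/s

L = ½ρv²S·CL ⇒ v = √(2L/(ρ·S·CL))
v = √(2 × 3.11×10^6 / (0.463 × 356 × 0.91)) = √41470 = 204 m/s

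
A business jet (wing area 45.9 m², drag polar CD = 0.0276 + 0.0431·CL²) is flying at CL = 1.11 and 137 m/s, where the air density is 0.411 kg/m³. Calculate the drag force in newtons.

CD = 0.0276 + 0.0431 × 1.11² = 0.0807
D = ½ρv²S·CD = ½ × 0.411 × 137² × 45.9 × 0.0807 = 14300 N

D = 14300 N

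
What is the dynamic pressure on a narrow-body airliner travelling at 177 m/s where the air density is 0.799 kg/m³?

q = ½ρv² = ½ × 0.799 × 177² = 12500 Pa

q = 12500 Pa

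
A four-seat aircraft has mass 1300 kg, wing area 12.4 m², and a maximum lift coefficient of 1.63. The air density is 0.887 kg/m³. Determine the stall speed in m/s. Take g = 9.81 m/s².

V_stall = 37.7 m/s

Stall occurs when L = W at CL,max. W = mg = 1300 × 9.81 = 12750 N.
V_stall = √(2W/(ρ·S·CL,max)) = √(2 × 12750 / (0.887 × 12.4 × 1.63))
V_stall = √1423 = 37.7 m/s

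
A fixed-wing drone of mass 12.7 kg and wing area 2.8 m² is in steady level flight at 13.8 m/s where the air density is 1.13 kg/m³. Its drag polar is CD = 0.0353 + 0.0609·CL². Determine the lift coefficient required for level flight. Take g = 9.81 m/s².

In steady level flight, lift balances weight: W = mg = 12.7 × 9.81 = 124.59 N.
q = ½ρv² = ½ × 1.13 × 13.8² = 107.6 Pa.
CL = W/(q·S) = 124.59 / (107.6 × 2.8) = 0.4135.

CL = 0.414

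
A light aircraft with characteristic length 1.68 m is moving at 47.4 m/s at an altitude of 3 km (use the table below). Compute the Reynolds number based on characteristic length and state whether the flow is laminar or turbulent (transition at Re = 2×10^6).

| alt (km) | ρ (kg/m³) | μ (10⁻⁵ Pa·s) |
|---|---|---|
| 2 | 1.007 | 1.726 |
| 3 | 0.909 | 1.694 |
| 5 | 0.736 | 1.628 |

At 3 km, from the table: ρ = 0.909 kg/m³, μ = 1.694×10⁻⁵ Pa·s.
Re = ρ·v·c/μ = 0.909 × 47.4 × 1.68 / (1.694×10⁻⁵) = 4.27×10^6
Since 4.27×10^6 > 2×10^6, the flow is turbulent.

Re = 4.27×10^6 (turbulent)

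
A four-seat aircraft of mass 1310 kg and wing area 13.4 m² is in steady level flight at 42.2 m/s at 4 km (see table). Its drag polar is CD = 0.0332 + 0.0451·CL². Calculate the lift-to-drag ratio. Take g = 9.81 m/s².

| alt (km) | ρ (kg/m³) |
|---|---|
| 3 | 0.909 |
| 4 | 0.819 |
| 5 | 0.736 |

L/D = 11.8

At 4 km, from the table: ρ = 0.819 kg/m³.
Level flight ⇒ L = W = m·g = 1310 × 9.81 = 12851 N.
q = ½ρv² = ½ × 0.819 × 42.2² = 729.3 Pa.
Required CL = L/(qS) = 12851/(729.3·13.4) = 1.315.
CD = 0.0332 + 0.0451 × 1.315² = 0.1112.
L/D = CL/CD = 1.315 / 0.1112 = 11.8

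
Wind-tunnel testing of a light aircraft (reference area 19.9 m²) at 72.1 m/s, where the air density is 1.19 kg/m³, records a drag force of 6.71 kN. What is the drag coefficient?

CD = 0.109

From D = ½ρv²S·CD, rearranging gives CD = 2D/(ρv²S).
CD = 2 × 6710 / (1.19 × 72.1² × 19.9) = 0.109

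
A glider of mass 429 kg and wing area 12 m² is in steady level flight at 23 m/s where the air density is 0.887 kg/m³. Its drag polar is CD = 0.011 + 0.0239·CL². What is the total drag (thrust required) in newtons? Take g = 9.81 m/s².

In steady level flight, lift balances weight: W = mg = 429 × 9.81 = 4208.5 N.
q = ½ρv² = ½ × 0.887 × 23² = 234.6 Pa.
CL = W/(q·S) = 4208.5 / (234.6 × 12) = 1.495.
CD = 0.011 + 0.0239 × 1.495² = 0.06441.
D = q·S·CD = 234.6 × 12 × 0.06441 = 181.3 N

D = 181 N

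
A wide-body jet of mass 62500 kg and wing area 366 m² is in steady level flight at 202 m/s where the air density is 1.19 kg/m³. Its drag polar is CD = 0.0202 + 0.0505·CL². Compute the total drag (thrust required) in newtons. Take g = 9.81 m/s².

D = 1.82×10^5 N

Level flight ⇒ L = W = m·g = 62500 × 9.81 = 6.1312×10^5 N.
q = ½ρv² = ½ × 1.19 × 202² = 24280 Pa.
Required CL = L/(qS) = 6.1312×10^5/(24280·366) = 0.069.
CD = 0.0202 + 0.0505 × 0.069² = 0.02044.
D = q·S·CD = 24280 × 366 × 0.02044 = 1.816×10^5 N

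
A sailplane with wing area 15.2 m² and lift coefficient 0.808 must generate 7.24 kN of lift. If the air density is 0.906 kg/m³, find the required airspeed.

L = ½ρv²S·CL ⇒ v = √(2L/(ρ·S·CL))
v = √(2 × 7240 / (0.906 × 15.2 × 0.808)) = √1301 = 36.1 m/s

v = 36.1 m/s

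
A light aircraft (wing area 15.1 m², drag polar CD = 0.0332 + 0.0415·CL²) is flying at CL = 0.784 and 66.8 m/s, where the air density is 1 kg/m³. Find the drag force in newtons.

CD = 0.0332 + 0.0415 × 0.784² = 0.05871
D = ½ρv²S·CD = ½ × 1 × 66.8² × 15.1 × 0.05871 = 1980 N

D = 1980 N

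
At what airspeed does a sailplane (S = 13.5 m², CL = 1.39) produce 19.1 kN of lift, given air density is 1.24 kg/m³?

v = 40.5 m/s

L = ½ρv²S·CL ⇒ v = √(2L/(ρ·S·CL))
v = √(2 × 19100 / (1.24 × 13.5 × 1.39)) = √1642 = 40.5 m/s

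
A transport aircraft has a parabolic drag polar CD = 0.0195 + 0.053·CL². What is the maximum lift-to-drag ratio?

For CD = CD0 + K·CL², (L/D)max occurs at CL* = √(CD0/K) and equals 1/(2√(K·CD0)).
(L/D)max = 1/(2√(0.053 × 0.0195)) = 1/(2 × 0.03215) = 15.6

(L/D)max = 15.6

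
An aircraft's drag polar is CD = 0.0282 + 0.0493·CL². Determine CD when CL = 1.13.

CD = 0.0912

CD = 0.0282 + 0.0493 × 1.13² = 0.0282 + 0.06295 = 0.0912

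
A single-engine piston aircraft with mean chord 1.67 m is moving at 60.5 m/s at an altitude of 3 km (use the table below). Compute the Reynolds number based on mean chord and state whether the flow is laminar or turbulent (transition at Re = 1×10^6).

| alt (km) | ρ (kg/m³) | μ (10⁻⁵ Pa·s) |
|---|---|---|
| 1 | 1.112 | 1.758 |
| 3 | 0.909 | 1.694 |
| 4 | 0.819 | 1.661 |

At 3 km, from the table: ρ = 0.909 kg/m³, μ = 1.694×10⁻⁵ Pa·s.
Re = ρ·v·c/μ = 0.909 × 60.5 × 1.67 / (1.694×10⁻⁵) = 5.42×10^6
Since 5.42×10^6 > 1×10^6, the flow is turbulent.

Re = 5.42×10^6 (turbulent)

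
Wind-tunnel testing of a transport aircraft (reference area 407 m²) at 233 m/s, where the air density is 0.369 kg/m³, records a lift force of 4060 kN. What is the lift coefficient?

From L = ½ρv²S·CL, rearranging gives CL = 2L/(ρv²S).
CL = 2 × 4.06×10^6 / (0.369 × 233² × 407) = 0.996

CL = 0.996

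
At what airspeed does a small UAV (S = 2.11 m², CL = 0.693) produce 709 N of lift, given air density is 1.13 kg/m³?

L = ½ρv²S·CL ⇒ v = √(2L/(ρ·S·CL))
v = √(2 × 709 / (1.13 × 2.11 × 0.693)) = √858.2 = 29.3 m/s

v = 29.3 m/s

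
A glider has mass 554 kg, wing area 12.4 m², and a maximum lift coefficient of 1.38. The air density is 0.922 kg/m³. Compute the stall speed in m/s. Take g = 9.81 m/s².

At stall, lift equals weight: L = W = m·g = 554 × 9.81 = 5435 N.
From L = ½ρV²S·CL,max = W: V_stall = √(2W/(ρSCL,max)) = √(2·5435/(0.922·12.4·1.38))
V_stall = √688.9 = 26.2 m/s

V_stall = 26.2 m/s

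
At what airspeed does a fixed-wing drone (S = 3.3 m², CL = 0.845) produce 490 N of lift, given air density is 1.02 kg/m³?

v = 18.6 m/s

L = ½ρv²S·CL ⇒ v = √(2L/(ρ·S·CL))
v = √(2 × 490 / (1.02 × 3.3 × 0.845)) = √344.6 = 18.6 m/s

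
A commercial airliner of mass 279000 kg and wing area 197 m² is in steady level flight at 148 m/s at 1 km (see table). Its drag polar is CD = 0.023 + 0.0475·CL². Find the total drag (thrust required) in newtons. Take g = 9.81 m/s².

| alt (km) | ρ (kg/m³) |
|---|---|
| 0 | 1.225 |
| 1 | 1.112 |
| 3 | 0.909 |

D = 2.03×10^5 N

At 1 km, from the table: ρ = 1.112 kg/m³.
Weight W = mg = 279000 × 9.81 = 2.737×10^6 N; in level flight L = W.
Dynamic pressure q = 0.5 × 1.112 × 148² = 12180 Pa.
CL = 2W/(ρv²S) = 2×2.737×10^6/(1.112×148²×197) = 1.141.
CD = 0.023 + 0.0475 × 1.141² = 0.08482.
D = q·S·CD = 12180 × 197 × 0.08482 = 2.035×10^5 N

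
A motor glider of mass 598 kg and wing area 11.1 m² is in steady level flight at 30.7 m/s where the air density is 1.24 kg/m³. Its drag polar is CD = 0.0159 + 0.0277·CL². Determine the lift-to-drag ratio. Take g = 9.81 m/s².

In steady level flight, lift balances weight: W = mg = 598 × 9.81 = 5866.4 N.
q = ½ρv² = ½ × 1.24 × 30.7² = 584.3 Pa.
Required CL = L/(qS) = 5866.4/(584.3·11.1) = 0.9044.
CD = 0.0159 + 0.0277 × 0.9044² = 0.03856.
L/D = CL/CD = 0.9044 / 0.03856 = 23.5

L/D = 23.5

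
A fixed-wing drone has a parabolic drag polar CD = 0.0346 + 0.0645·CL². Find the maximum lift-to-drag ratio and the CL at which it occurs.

(L/D)max = 10.6, at CL = 0.732

For CD = CD0 + K·CL², (L/D)max occurs at CL* = √(CD0/K) and equals 1/(2√(K·CD0)).
(L/D)max = 1/(2√(0.0645 × 0.0346)) = 1/(2 × 0.04724) = 10.6
CL* = √(0.0346/0.0645) = 0.732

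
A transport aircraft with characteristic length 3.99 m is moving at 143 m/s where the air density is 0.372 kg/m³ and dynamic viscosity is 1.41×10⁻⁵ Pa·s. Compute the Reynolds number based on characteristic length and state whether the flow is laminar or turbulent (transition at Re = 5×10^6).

Re = ρ·v·c/μ = 0.372 × 143 × 3.99 / (1.41×10⁻⁵) = 1.51×10^7
Since 1.51×10^7 > 5×10^6, the flow is turbulent.

Re = 1.51×10^7 (turbulent)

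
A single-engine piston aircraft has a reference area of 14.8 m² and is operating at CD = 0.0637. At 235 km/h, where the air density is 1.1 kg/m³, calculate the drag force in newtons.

Convert speed: v = 235 km/h ÷ 3.6 = 65.28 m/s.
D = ½ρv²S·CD = ½ × 1.1 × 65.28² × 14.8 × 0.0637 = 2210 N

D = 2210 N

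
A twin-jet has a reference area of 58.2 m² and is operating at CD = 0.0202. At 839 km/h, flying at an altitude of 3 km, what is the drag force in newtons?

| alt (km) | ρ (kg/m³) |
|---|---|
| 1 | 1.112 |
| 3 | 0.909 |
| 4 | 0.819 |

D = 29000 N

At 3 km, from the table: ρ = 0.909 kg/m³.
Convert speed: v = 839 km/h ÷ 3.6 = 233.1 m/s.
Dynamic pressure q = ½ρv² = ½ × 0.909 × 233.1² = 24690 Pa.
D = q·S·CD = 24690 × 58.2 × 0.0202 = 29000 N ≈ 29 kN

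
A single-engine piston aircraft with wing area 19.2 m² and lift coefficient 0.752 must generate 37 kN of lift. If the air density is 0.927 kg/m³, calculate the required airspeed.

L = ½ρv²S·CL ⇒ v = √(2L/(ρ·S·CL))
v = √(2 × 37000 / (0.927 × 19.2 × 0.752)) = √5529 = 74.4 m/s

v = 74.4 m/s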